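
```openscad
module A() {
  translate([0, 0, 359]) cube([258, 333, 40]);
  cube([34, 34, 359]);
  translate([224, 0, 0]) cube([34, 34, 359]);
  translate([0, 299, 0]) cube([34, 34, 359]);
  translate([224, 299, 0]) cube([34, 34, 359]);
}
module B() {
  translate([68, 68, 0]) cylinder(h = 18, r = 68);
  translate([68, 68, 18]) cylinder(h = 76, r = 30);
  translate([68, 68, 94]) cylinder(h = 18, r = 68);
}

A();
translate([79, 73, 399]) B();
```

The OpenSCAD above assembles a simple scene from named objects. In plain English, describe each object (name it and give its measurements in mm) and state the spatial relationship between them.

A is a four-legged stool. The seat is a 258×333×40 mm slab whose top surface is at z = 399 mm; four square legs, each 34×34 mm in cross-section, run from the floor (z = 0) to the underside of the seat, each flush with a corner of the seat.

B is a spool: two coaxial disc flanges of radius 68 mm and thickness 18 mm, joined by a core cylinder of radius 30 mm and height 76 mm. The lower flange rests on z = 0 and the three cylinders share a vertical axis.

The spool is on top of the stool.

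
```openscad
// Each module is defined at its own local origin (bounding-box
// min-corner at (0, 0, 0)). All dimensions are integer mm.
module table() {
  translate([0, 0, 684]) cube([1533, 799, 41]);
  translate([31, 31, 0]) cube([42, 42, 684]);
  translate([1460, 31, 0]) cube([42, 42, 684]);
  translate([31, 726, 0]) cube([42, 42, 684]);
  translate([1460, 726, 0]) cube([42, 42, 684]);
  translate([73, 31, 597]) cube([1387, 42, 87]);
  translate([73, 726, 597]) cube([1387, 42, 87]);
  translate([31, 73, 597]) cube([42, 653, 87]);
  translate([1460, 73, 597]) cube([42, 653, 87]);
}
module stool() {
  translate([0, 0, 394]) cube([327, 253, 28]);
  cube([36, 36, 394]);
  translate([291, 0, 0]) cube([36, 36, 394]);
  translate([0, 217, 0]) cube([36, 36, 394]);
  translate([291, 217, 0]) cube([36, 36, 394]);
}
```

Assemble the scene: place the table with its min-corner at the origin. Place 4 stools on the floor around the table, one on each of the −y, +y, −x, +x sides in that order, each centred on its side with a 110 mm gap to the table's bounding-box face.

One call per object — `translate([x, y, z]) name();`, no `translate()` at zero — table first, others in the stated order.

table();
translate([603, -363, 0]) stool();
translate([603, 909, 0]) stool();
translate([-437, 273, 0]) stool();
translate([1643, 273, 0]) stool();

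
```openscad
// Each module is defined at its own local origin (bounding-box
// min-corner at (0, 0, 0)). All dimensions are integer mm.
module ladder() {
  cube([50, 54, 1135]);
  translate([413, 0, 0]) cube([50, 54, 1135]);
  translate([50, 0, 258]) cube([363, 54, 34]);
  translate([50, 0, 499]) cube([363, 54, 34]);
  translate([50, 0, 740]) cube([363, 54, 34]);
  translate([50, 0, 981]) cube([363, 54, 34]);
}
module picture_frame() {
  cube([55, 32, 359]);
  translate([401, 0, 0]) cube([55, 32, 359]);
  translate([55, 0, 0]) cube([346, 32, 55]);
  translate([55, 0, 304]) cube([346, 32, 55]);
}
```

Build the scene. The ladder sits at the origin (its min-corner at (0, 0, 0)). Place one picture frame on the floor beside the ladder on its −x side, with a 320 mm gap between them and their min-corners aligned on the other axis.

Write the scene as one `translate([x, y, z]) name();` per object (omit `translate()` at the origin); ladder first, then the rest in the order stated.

ladder();
translate([-776, 0, 0]) picture_frame();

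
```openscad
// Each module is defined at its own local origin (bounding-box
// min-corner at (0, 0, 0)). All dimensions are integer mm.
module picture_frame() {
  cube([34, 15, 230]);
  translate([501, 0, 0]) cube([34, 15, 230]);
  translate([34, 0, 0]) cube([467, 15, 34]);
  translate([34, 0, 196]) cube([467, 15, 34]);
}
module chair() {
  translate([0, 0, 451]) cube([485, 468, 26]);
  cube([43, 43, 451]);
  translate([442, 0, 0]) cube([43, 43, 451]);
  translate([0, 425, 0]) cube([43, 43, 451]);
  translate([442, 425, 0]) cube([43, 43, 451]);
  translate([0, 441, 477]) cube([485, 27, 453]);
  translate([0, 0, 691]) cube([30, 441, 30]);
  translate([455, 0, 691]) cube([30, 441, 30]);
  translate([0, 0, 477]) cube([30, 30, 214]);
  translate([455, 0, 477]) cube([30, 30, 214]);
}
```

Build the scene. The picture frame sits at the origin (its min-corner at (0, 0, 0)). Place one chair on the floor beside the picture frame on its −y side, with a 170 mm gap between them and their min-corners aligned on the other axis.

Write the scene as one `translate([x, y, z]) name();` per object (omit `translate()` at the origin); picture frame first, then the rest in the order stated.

picture_frame();
translate([0, -638, 0]) chair();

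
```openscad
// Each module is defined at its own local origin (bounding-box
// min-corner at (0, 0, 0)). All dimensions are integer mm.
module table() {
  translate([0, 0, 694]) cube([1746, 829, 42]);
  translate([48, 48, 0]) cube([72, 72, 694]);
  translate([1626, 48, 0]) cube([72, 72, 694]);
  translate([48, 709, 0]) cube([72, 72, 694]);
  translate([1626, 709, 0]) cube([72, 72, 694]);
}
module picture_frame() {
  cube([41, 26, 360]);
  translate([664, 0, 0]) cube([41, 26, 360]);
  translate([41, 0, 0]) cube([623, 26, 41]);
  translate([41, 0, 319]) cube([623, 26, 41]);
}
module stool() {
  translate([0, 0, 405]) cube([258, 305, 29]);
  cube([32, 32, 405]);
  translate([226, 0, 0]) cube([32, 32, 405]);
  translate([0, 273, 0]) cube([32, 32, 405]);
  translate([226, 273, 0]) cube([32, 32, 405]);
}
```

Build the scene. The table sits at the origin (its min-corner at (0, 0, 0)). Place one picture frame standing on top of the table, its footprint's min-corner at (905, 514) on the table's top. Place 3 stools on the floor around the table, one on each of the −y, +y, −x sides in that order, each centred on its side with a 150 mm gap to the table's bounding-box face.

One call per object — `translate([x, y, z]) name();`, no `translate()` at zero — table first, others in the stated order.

table();
translate([905, 514, 736]) picture_frame();
translate([744, -455, 0]) stool();
translate([744, 979, 0]) stool();
translate([-408, 262, 0]) stool();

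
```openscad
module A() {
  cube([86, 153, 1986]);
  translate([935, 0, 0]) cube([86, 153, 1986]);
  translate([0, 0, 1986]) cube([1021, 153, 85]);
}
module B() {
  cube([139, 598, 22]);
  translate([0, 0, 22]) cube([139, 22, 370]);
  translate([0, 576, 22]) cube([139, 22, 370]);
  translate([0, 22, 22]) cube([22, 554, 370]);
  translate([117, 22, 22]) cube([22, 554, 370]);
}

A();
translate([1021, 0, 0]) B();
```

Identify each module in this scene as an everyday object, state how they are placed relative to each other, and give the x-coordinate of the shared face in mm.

The door frame's +x face and the open box's −x face are both at x = 1021 mm.

A is a door frame. B is an open box. The open box is against the door frame's +x side, with their −y faces flush. The x-coordinate of the shared face is 1021 mm.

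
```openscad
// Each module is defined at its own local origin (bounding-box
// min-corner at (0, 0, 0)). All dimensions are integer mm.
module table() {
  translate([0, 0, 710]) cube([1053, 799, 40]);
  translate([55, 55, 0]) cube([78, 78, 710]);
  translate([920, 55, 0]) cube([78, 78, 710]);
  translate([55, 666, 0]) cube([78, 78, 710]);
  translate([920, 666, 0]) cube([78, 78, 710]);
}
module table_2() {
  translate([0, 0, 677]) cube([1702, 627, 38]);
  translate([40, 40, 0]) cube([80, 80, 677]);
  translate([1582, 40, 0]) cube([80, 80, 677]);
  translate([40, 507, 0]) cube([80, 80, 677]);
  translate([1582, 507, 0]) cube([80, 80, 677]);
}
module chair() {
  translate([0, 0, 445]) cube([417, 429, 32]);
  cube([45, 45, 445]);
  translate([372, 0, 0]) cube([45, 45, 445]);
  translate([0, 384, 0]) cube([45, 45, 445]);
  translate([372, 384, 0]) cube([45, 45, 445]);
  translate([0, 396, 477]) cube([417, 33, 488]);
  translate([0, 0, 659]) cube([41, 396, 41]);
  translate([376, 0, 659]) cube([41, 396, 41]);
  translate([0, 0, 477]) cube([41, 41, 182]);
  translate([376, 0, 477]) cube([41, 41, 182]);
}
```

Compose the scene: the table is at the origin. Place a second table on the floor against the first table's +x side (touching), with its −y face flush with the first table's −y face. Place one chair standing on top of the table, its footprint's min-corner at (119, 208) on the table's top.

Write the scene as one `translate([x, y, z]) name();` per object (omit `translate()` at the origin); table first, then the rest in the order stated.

table();
translate([1053, 0, 0]) table_2();
translate([119, 208, 750]) chair();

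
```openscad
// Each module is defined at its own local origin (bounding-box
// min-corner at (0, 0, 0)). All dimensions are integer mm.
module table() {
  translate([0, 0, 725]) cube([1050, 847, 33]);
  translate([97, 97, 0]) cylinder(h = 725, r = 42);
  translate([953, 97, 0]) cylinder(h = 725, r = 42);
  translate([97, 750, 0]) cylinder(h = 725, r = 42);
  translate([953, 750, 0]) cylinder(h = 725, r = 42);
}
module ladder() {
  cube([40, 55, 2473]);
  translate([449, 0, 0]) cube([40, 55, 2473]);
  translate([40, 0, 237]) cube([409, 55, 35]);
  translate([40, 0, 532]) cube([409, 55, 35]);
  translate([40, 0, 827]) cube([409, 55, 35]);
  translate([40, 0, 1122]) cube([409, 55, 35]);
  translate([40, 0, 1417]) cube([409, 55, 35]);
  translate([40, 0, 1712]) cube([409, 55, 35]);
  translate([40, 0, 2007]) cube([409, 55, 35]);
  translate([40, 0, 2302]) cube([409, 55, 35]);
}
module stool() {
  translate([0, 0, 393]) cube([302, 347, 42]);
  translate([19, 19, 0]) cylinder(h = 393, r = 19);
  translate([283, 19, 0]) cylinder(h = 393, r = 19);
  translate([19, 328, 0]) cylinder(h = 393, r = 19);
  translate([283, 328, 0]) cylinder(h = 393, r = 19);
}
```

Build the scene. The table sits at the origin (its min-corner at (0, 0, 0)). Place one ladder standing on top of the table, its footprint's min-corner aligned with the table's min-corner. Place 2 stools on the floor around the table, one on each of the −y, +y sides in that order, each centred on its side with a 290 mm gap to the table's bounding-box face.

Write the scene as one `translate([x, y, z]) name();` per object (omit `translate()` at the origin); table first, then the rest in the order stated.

table();
translate([0, 0, 758]) ladder();
translate([374, -637, 0]) stool();
translate([374, 1137, 0]) stool();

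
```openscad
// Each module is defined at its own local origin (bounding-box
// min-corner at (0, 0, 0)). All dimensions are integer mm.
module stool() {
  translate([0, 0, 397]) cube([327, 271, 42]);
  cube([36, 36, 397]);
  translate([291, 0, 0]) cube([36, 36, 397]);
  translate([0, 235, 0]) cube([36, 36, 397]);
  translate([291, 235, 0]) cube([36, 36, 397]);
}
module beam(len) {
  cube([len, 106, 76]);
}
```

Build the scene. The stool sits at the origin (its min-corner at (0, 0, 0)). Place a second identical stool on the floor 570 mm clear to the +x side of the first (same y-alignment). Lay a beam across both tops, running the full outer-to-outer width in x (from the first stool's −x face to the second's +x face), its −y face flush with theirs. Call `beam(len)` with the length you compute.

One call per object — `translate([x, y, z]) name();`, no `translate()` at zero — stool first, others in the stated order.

stool();
translate([897, 0, 0]) stool();
translate([0, 0, 439]) beam(1224);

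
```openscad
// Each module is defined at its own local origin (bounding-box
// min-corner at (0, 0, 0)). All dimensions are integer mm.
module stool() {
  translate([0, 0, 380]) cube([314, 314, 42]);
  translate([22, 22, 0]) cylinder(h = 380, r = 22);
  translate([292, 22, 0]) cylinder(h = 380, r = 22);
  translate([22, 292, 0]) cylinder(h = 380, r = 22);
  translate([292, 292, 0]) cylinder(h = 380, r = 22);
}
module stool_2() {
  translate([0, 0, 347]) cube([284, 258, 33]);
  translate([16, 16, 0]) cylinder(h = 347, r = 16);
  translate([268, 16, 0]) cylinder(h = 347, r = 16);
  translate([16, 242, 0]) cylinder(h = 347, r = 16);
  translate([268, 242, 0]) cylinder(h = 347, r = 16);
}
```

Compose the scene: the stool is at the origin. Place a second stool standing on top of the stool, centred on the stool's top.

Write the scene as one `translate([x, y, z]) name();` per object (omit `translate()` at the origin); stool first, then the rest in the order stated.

stool();
translate([15, 28, 422]) stool_2();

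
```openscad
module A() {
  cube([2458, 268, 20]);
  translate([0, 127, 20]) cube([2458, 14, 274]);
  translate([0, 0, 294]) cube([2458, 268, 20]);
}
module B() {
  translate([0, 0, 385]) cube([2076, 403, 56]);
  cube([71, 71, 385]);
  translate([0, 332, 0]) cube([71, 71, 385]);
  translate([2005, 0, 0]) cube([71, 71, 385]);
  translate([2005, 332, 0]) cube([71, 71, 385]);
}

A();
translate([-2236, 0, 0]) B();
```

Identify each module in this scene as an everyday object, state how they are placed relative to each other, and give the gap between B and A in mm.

The bench's nearest face is 160 mm from the I-beam's −x face.

A is an I-beam. B is a bench. The bench is on the floor beside the I-beam on its −x side. The gap between the bench and the I-beam is 160 mm.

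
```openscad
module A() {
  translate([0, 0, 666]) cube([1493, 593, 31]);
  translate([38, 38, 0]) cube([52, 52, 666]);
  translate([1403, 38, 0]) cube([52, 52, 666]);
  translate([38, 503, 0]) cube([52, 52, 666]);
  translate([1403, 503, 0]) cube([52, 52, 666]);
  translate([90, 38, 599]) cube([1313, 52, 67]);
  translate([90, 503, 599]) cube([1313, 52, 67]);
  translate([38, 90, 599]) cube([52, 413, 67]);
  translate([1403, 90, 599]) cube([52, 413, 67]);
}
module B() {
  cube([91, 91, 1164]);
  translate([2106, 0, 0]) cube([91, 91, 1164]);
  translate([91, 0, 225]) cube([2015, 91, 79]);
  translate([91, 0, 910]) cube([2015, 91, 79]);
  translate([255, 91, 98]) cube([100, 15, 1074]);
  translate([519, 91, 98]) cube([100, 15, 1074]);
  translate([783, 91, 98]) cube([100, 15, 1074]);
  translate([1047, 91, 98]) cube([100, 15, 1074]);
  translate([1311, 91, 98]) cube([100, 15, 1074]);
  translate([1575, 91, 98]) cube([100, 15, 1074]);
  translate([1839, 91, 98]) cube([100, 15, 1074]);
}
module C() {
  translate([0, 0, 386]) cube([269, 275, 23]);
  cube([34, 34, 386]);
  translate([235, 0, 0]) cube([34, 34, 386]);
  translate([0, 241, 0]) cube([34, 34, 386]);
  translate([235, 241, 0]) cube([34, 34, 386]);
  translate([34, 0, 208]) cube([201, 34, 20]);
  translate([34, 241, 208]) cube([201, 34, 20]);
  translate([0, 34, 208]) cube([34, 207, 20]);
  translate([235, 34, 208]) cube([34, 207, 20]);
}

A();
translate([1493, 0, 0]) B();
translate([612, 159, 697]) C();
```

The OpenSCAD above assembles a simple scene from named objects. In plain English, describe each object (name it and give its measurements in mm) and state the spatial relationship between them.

A is a rectangular dining table. The top is 1493×593×31 mm with its upper surface at z = 697 mm. It stands on four 52×52 mm square legs, each inset 38 mm from the nearest pair of top edges, running from the floor to the underside of the top. Four apron rails, 52 mm thick and 67 mm tall, run between adjacent legs with their top edges flush with the underside of the top and their outer faces flush with the legs' outer faces.

B is a fence section. Two 91×91 mm posts, 1164 mm tall, stand on the floor with a clear span of 2015 mm between their inner faces. Two horizontal rails of 91×79 mm section span the gap between the posts with their undersides at z = 225 mm and z = 910 mm, flush with the posts' −y face. 7 pickets, each 100 mm wide, 15 mm thick and 1074 mm tall, are fixed to the +y face of the rails with their bottoms at z = 98 mm, evenly spaced across the span with equal gaps (rounded down to the nearest mm) at the −x end and between each pair — any rounding remainder accumulates at the +x end.

C is a four-legged stool. The seat is a 269×275×23 mm slab whose top surface is at z = 409 mm; four square legs, each 34×34 mm in cross-section, run from the floor (z = 0) to the underside of the seat, each flush with a corner of the seat. Four stretchers, 34 mm wide and 20 mm tall, connect adjacent legs with their undersides at z = 208 mm, each running between the inner faces of the legs it joins and aligned with the legs' outer faces on the other axis.

The fence section is against the table's +x side, with their −y faces flush. The stool is on top of the table, centred.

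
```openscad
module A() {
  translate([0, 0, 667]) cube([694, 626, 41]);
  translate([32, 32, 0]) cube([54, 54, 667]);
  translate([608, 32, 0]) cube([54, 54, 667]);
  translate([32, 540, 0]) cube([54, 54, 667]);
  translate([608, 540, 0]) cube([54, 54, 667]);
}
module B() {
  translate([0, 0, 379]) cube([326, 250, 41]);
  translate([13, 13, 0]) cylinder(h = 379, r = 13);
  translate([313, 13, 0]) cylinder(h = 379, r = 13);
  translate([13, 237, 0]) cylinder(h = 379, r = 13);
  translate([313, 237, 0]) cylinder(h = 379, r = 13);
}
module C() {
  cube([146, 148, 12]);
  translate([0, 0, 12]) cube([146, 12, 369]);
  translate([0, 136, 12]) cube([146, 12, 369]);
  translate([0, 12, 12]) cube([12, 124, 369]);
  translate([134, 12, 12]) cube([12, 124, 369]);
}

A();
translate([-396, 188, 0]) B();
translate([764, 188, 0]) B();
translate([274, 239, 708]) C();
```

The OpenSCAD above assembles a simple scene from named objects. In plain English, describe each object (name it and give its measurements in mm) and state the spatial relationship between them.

A is a table: top 694 mm (x) × 626 mm (y), 41 mm thick, upper face at z = 708 mm, on four 54×54 mm square legs, each inset 32 mm from the nearest pair of top edges, running from z = 0 to the bottom of the top.

B is a simple wooden stool: a rectangular seat 326 mm (x) by 250 mm (y), 41 mm thick, top face at z = 420 mm, on four round legs, each 26 mm in diameter. The legs rest on z = 0, each leg's axis is inset half a diameter from the nearest pair of seat edges (so the leg's bounding box is flush with the corner).

C is an open storage box with external size 146×148×381 mm and wall thickness 12 mm (the base is also 12 mm thick). The base covers the whole footprint; the four walls stand on the base, with the y-facing walls full-width and the x-facing walls fitting between their inner faces.

Two stools sit around the table at the −x, +x sides. The open box is on top of the table, centred.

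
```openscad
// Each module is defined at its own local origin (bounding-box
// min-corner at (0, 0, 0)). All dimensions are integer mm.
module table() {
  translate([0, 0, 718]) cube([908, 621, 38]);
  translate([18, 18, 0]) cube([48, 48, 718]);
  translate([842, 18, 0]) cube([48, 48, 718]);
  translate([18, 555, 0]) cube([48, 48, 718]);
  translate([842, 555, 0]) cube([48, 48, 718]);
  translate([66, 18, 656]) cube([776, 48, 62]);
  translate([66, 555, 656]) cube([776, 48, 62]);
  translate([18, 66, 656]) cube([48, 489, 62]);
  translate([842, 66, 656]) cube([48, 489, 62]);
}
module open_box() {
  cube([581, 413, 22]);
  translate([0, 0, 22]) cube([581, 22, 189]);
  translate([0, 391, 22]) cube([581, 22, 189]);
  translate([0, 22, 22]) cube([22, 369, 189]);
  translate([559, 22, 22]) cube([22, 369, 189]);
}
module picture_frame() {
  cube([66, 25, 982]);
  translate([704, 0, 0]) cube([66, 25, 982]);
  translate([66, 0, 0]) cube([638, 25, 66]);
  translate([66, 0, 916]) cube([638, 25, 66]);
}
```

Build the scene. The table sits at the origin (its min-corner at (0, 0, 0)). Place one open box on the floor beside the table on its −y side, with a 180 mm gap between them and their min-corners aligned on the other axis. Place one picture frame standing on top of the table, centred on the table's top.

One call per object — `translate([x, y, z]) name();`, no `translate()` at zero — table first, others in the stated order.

table();
translate([0, -593, 0]) open_box();
translate([69, 298, 756]) picture_frame();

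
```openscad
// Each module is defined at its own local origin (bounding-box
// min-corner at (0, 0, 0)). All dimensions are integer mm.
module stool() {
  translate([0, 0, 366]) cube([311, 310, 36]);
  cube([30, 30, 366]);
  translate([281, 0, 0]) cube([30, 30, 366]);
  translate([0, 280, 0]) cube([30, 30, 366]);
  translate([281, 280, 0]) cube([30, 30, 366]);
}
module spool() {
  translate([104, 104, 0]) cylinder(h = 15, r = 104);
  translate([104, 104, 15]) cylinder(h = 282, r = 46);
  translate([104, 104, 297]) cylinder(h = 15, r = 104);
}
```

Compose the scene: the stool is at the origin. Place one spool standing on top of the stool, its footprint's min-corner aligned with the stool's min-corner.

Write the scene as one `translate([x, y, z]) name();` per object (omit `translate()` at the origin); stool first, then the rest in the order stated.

stool();
translate([0, 0, 402]) spool();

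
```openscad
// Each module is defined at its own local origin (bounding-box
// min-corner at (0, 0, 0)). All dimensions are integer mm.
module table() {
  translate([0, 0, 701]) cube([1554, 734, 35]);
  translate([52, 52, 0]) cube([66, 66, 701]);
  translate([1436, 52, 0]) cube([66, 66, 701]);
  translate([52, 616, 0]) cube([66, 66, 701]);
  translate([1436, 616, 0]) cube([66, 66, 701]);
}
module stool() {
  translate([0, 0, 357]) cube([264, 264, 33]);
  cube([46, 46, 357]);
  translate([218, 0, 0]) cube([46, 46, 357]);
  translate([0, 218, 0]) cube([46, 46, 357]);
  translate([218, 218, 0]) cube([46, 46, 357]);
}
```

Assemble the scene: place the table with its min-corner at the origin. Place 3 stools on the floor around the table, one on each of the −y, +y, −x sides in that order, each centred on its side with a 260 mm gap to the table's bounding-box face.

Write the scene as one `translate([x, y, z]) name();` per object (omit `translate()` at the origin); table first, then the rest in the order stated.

table();
translate([645, -524, 0]) stool();
translate([645, 994, 0]) stool();
translate([-524, 235, 0]) stool();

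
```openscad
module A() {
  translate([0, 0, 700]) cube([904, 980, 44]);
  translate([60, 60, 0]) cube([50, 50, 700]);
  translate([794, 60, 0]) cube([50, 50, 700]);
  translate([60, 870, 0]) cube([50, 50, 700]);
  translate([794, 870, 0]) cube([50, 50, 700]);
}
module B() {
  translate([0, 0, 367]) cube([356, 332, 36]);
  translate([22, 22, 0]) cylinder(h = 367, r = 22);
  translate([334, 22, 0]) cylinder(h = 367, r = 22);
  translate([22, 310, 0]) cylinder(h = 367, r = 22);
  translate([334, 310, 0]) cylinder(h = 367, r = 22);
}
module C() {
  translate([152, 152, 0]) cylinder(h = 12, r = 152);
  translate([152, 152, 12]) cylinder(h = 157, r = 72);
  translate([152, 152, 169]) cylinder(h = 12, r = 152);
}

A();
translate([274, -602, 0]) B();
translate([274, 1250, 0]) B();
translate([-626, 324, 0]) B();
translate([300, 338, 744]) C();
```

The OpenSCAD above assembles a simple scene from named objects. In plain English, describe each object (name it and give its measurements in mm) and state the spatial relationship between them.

A is a table with a 904×980 mm rectangular top, 44 mm thick, top surface at z = 744 mm, supported by four 50×50 mm square legs, each inset 60 mm from the nearest pair of top edges, running from the floor.

B is a simple wooden stool: a rectangular seat 356 mm (x) by 332 mm (y), 36 mm thick, top face at z = 403 mm, on four round legs, each 44 mm in diameter. The legs rest on z = 0, each leg's axis is inset half a diameter from the nearest pair of seat edges (so the leg's bounding box is flush with the corner).

C is a spool: two coaxial disc flanges of radius 152 mm and thickness 12 mm, joined by a core cylinder of radius 72 mm and height 157 mm. The lower flange rests on z = 0 and the three cylinders share a vertical axis.

Three stools sit around the table at the −y, +y, −x sides. The spool is on top of the table, centred.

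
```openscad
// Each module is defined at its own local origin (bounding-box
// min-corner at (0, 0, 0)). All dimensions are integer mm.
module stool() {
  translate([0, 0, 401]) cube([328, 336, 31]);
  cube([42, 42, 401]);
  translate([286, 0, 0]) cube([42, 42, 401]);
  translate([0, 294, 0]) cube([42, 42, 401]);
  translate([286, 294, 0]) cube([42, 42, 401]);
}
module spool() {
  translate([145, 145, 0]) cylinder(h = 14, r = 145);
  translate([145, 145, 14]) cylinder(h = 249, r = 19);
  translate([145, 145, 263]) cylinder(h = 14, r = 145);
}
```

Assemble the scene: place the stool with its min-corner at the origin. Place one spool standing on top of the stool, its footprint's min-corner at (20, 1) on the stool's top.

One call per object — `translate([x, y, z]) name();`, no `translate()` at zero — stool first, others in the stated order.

stool();
translate([20, 1, 432]) spool();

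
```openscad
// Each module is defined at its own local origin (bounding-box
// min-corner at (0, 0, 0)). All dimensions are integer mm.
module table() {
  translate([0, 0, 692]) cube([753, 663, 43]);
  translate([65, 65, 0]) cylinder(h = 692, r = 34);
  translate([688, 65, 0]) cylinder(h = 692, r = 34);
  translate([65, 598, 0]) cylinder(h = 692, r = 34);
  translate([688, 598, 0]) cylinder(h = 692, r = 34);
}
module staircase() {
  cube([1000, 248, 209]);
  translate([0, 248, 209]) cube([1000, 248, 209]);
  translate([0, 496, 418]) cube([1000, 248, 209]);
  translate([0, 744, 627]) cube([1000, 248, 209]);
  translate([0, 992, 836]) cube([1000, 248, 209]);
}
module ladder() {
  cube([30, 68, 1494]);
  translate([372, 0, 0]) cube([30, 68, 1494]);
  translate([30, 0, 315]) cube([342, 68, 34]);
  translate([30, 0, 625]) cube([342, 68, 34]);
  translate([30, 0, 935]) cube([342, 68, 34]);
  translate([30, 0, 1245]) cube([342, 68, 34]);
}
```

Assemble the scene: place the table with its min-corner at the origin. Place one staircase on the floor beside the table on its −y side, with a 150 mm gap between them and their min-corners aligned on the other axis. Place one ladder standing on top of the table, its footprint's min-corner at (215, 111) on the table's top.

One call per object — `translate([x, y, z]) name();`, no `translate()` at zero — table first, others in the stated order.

table();
translate([0, -1390, 0]) staircase();
translate([215, 111, 735]) ladder();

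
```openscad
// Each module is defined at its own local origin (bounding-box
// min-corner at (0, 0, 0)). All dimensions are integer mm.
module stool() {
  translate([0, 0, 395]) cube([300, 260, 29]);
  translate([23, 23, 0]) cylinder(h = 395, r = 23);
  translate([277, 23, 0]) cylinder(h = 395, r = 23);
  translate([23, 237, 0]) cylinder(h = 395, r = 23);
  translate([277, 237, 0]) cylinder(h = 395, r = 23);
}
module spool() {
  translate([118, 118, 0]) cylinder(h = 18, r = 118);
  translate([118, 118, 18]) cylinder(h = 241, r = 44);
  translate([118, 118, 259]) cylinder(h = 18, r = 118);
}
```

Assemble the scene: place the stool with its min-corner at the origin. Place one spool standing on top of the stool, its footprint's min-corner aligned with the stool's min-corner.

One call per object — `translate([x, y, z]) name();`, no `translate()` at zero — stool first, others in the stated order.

stool();
translate([0, 0, 424]) spool();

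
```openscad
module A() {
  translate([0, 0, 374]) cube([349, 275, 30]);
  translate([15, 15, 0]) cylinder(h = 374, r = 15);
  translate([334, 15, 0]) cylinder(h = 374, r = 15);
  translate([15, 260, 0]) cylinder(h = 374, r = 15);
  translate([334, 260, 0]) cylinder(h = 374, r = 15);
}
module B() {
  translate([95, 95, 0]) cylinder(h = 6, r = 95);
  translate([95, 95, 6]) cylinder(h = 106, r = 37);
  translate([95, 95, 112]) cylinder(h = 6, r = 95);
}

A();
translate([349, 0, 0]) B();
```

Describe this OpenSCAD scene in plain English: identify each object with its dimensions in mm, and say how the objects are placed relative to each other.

A is a simple wooden stool: a rectangular seat 349 mm (x) by 275 mm (y), 30 mm thick, top face at z = 404 mm, on four round legs, each 30 mm in diameter. The legs rest on z = 0, each leg's axis is inset half a diameter from the nearest pair of seat edges (so the leg's bounding box is flush with the corner).

B is a spool: two coaxial disc flanges of radius 95 mm and thickness 6 mm, joined by a core cylinder of radius 37 mm and height 106 mm. The lower flange rests on z = 0 and the three cylinders share a vertical axis.

The spool is against the stool's +x side, with their −y faces flush.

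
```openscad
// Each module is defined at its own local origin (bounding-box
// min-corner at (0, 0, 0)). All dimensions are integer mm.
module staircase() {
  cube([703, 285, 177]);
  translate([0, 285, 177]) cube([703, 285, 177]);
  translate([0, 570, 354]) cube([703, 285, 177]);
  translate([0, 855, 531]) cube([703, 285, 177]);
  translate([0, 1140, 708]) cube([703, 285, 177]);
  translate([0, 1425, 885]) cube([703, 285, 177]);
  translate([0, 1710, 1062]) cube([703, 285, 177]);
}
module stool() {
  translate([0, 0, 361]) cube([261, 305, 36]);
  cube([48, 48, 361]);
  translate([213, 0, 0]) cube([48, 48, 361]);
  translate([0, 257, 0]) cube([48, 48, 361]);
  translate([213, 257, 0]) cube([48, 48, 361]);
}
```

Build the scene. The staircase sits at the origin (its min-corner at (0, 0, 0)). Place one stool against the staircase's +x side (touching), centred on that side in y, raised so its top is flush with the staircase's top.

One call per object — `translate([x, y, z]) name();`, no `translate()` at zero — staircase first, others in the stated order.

staircase();
translate([703, 845, 842]) stool();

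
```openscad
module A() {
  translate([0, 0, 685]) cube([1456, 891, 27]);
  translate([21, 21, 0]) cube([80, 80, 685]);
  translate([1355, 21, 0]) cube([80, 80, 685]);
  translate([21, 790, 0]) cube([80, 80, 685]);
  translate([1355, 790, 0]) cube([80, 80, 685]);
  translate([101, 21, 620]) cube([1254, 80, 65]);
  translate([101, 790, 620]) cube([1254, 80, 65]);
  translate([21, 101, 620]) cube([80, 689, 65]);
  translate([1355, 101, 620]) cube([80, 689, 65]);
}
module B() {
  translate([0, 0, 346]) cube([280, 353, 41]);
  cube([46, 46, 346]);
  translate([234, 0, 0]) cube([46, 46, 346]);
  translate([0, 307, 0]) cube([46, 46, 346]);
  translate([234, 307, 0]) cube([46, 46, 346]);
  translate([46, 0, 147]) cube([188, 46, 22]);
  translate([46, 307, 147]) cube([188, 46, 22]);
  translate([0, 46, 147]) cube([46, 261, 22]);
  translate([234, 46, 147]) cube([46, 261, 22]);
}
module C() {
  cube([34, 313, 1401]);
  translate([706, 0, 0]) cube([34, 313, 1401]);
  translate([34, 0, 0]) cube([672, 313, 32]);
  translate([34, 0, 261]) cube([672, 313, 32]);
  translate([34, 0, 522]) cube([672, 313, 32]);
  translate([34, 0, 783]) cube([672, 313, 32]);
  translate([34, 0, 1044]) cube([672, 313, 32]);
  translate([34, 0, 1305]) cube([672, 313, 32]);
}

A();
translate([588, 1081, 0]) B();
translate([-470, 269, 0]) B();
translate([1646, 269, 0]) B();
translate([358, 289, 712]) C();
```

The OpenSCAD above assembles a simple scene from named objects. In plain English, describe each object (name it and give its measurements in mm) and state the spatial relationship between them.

A is a table: top 1456 mm (x) × 891 mm (y), 27 mm thick, upper face at z = 712 mm, on four 80×80 mm square legs, each inset 21 mm from the nearest pair of top edges, running from z = 0 to the bottom of the top. Four apron rails, 80 mm thick and 65 mm tall, run between adjacent legs with their top edges flush with the underside of the top and their outer faces flush with the legs' outer faces.

B is a simple wooden stool: a rectangular seat 280 mm (x) by 353 mm (y), 41 mm thick, top face at z = 387 mm, on four square legs, each 46×46 mm in cross-section. The legs rest on z = 0, each flush with a corner of the seat. Four stretchers, 46 mm wide and 22 mm tall, connect adjacent legs with their undersides at z = 147 mm, each running between the inner faces of the legs it joins and aligned with the legs' outer faces on the other axis.

C is an open bookshelf. Two side panels, each 34 mm thick, 313 mm deep and 1401 mm tall, stand 740 mm apart (outside-to-outside). Between them sit 6 shelves, each 32 mm thick and 313 mm deep, spanning the full gap between the sides. The bottom shelf rests on the floor (its underside at z = 0) and the clear gap between one shelf's top and the next shelf's underside is 229 mm.

Three stools sit around the table at the +y, −x, +x sides. The bookshelf is on top of the table, centred.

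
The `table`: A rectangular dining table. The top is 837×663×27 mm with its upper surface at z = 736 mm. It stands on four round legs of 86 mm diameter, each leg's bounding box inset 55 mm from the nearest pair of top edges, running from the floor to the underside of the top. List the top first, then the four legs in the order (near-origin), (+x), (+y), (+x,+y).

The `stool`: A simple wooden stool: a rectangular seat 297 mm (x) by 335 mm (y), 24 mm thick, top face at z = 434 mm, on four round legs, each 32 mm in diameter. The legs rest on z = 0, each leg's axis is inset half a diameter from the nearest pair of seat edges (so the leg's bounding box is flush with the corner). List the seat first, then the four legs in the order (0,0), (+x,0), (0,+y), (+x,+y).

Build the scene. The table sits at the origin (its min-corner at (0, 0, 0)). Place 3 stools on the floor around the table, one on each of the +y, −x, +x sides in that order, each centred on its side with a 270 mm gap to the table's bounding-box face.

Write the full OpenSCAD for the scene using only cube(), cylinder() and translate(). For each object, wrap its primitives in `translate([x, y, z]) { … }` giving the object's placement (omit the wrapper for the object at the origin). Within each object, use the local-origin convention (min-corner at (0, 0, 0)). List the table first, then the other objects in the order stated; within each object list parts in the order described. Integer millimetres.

translate([0, 0, 709]) cube([837, 663, 27]);
translate([98, 98, 0]) cylinder(h = 709, r = 43);
translate([739, 98, 0]) cylinder(h = 709, r = 43);
translate([98, 565, 0]) cylinder(h = 709, r = 43);
translate([739, 565, 0]) cylinder(h = 709, r = 43);
translate([270, 933, 0]) {
  translate([0, 0, 410]) cube([297, 335, 24]);
  translate([16, 16, 0]) cylinder(h = 410, r = 16);
  translate([281, 16, 0]) cylinder(h = 410, r = 16);
  translate([16, 319, 0]) cylinder(h = 410, r = 16);
  translate([281, 319, 0]) cylinder(h = 410, r = 16);
}
translate([-567, 164, 0]) {
  translate([0, 0, 410]) cube([297, 335, 24]);
  translate([16, 16, 0]) cylinder(h = 410, r = 16);
  translate([281, 16, 0]) cylinder(h = 410, r = 16);
  translate([16, 319, 0]) cylinder(h = 410, r = 16);
  translate([281, 319, 0]) cylinder(h = 410, r = 16);
}
translate([1107, 164, 0]) {
  translate([0, 0, 410]) cube([297, 335, 24]);
  translate([16, 16, 0]) cylinder(h = 410, r = 16);
  translate([281, 16, 0]) cylinder(h = 410, r = 16);
  translate([16, 319, 0]) cylinder(h = 410, r = 16);
  translate([281, 319, 0]) cylinder(h = 410, r = 16);
}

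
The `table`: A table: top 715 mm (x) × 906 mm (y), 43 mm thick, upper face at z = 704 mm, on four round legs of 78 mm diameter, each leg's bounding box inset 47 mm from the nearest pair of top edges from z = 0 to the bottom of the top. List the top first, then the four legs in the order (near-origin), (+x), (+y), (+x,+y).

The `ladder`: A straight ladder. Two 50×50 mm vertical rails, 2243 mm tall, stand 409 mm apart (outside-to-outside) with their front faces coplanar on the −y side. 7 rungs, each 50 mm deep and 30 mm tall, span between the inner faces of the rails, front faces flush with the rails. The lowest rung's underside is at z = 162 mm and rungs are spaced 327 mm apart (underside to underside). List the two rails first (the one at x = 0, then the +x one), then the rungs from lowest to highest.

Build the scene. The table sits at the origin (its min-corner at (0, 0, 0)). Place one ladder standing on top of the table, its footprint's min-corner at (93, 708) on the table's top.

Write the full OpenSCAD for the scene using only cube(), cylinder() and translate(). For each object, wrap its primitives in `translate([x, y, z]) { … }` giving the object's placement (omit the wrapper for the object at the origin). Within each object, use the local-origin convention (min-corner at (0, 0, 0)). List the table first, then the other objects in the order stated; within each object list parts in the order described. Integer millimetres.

translate([0, 0, 661]) cube([715, 906, 43]);
translate([86, 86, 0]) cylinder(h = 661, r = 39);
translate([629, 86, 0]) cylinder(h = 661, r = 39);
translate([86, 820, 0]) cylinder(h = 661, r = 39);
translate([629, 820, 0]) cylinder(h = 661, r = 39);
translate([93, 708, 704]) {
  cube([50, 50, 2243]);
  translate([359, 0, 0]) cube([50, 50, 2243]);
  translate([50, 0, 162]) cube([309, 50, 30]);
  translate([50, 0, 489]) cube([309, 50, 30]);
  translate([50, 0, 816]) cube([309, 50, 30]);
  translate([50, 0, 1143]) cube([309, 50, 30]);
  translate([50, 0, 1470]) cube([309, 50, 30]);
  translate([50, 0, 1797]) cube([309, 50, 30]);
  translate([50, 0, 2124]) cube([309, 50, 30]);
}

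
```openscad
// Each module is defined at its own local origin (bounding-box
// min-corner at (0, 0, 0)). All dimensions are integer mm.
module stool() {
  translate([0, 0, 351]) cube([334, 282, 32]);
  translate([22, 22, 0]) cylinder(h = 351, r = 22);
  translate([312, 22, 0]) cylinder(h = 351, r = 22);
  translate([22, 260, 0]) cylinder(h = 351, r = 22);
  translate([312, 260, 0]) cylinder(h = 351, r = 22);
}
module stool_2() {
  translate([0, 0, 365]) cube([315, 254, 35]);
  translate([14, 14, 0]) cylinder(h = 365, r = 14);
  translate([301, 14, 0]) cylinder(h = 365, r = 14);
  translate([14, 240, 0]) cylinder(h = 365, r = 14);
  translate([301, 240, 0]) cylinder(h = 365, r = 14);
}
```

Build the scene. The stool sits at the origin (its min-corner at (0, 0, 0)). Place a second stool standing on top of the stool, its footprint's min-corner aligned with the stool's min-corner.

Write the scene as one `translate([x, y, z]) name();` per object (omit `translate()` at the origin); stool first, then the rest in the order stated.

stool();
translate([0, 0, 383]) stool_2();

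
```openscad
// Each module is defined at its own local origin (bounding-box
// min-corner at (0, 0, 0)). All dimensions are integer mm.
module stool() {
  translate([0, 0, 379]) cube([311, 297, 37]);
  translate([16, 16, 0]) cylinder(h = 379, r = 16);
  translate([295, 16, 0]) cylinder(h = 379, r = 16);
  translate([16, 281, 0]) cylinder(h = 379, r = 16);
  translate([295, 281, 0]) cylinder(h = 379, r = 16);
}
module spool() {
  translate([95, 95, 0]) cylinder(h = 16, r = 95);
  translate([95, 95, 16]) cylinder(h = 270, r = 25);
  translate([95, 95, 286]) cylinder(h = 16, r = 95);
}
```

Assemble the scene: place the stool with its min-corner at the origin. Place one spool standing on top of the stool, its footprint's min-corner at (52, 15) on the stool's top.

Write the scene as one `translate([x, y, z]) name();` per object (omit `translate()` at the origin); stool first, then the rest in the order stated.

stool();
translate([52, 15, 416]) spool();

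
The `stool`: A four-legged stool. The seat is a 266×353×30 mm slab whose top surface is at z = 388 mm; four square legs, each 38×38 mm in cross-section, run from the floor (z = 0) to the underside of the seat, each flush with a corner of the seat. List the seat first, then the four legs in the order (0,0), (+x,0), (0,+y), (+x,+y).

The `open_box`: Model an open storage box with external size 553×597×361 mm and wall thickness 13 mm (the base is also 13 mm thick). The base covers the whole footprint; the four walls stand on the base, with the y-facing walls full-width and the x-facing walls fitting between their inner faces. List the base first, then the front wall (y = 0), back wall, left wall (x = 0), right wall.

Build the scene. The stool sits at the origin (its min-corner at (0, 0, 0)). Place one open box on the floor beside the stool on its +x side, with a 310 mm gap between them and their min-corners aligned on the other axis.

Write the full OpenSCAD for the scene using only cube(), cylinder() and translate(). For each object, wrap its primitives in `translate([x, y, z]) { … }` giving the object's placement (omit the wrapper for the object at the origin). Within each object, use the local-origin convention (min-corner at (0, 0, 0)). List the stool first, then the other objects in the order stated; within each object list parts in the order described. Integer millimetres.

translate([0, 0, 358]) cube([266, 353, 30]);
cube([38, 38, 358]);
translate([228, 0, 0]) cube([38, 38, 358]);
translate([0, 315, 0]) cube([38, 38, 358]);
translate([228, 315, 0]) cube([38, 38, 358]);
translate([576, 0, 0]) {
  cube([553, 597, 13]);
  translate([0, 0, 13]) cube([553, 13, 348]);
  translate([0, 584, 13]) cube([553, 13, 348]);
  translate([0, 13, 13]) cube([13, 571, 348]);
  translate([540, 13, 13]) cube([13, 571, 348]);
}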